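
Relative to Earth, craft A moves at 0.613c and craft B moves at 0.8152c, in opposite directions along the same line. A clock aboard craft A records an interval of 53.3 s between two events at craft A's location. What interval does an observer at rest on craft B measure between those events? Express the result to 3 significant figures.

Speed of craft A in craft B's frame: u = (v_A + v_B)/(1 + v_A v_B/c²) = (0.613 + 0.8152)/(1 + 0.613×0.8152) = 1.4282/1.4997176 = 0.95231; |u| = 0.95231c.
γ for this relative speed: γ = 1/√(1 − 0.906894) = 3.2773.
Craft A's interval is proper; time dilation gives Δt_B = γΔτ = 3.2773 × 53.3 s = 175 s.

175 s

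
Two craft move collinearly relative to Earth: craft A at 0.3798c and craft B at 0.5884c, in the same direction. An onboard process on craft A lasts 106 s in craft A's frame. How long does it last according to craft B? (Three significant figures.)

110 s

Speed of craft A in craft B's frame: u = (v_A − v_B)/(1 − v_A v_B/c²) = (0.3798 − 0.5884)/(1 − 0.3798×0.5884) = −0.2086/0.77652568 = −0.26863; |u| = 0.26863c.
γ for this relative speed: γ = 1/√(1 − 0.0721621) = 1.0382.
Craft A's interval is proper; time dilation gives Δt_B = γΔτ = 1.0382 × 106 s = 110 s.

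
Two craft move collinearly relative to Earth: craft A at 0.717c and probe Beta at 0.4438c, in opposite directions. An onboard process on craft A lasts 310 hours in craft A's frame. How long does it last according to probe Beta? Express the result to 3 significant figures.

The velocity of craft A relative to probe Beta is (0.717 + 0.4438)c / (1 + 0.717×0.4438) = 0.88059c; relative speed 0.88059c.
At |u| = 0.88059c, γ = (1 − 0.775439)^(−1/2) = 2.1102.
Craft A's interval is proper; time dilation gives Δt_B = γΔτ = 2.1102 × 310 hours = 654 hours.

654 hours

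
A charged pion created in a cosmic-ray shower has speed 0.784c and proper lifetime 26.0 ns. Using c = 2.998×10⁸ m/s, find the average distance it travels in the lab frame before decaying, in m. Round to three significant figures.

γ = 1/√(1 − β²) = 1/√(1 − 0.614656) = 1/√0.385344 = 1/0.620761 = 1.6109.
Lab-frame lifetime: Δt = γτ = 1.6109 × 26.0 ns = 41.883 ns.
Distance: d = vΔt = 0.784 × 2.998×10⁸ m/s × 4.1883×10^-8 s = 9.84 m.

9.84 m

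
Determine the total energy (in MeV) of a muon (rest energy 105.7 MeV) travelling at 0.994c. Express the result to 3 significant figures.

966 MeV

Lorentz factor: γ = (1 − 0.988036)^(−1/2) = 9.1424.
Total energy: E = γmc² = 9.1424 × 105.7 MeV = 966 MeV.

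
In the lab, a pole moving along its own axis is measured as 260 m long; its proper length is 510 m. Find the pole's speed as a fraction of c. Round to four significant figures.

Length contraction gives γ = L₀/L = 510/260 = 1.9615.
β = √(1 − 1/γ²) = √0.74009 = 0.8603.

0.8603c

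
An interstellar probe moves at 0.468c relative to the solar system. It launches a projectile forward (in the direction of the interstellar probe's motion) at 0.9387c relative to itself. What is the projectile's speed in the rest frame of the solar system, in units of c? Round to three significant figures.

0.977c

In units of c, u = (u' + v)/(1 + u'v) with u' = 0.9387 and v = 0.468.
Numerator: 0.9387 + 0.468 = 1.4067. Denominator: 1 + (0.9387)(0.468) = 1.4393116.
u = 1.4067/1.4393116 = 0.97734, so the speed is 0.977c.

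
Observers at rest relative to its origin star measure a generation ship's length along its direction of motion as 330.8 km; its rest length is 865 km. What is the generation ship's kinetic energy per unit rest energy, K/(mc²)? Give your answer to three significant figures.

1.61

Length contraction gives γ = L₀/L = 865/330.8 = 2.61487.
K/(mc²) = γ − 1 = 2.61487 − 1 = 1.61.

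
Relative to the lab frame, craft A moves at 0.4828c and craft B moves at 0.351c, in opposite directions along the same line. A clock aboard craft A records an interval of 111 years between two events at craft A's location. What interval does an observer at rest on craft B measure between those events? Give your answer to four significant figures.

158.3 years

Speed of craft A in craft B's frame: u = (v_A + v_B)/(1 + v_A v_B/c²) = (0.4828 + 0.351)/(1 + 0.4828×0.351) = 0.8338/1.1694628 = 0.71298; |u| = 0.71298c.
γ for this relative speed: γ = 1/√(1 − 0.50834) = 1.4262.
Craft A's interval is proper; time dilation gives Δt_B = γΔτ = 1.4262 × 111 years = 158.3 years.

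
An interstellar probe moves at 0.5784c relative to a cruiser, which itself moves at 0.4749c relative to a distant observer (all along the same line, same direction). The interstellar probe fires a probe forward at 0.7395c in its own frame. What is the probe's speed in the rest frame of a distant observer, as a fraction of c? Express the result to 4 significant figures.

Apply u = (u'+v)/(1+u'v) twice. Probe in the cruiser frame: (0.7395+0.5784)/(1+0.7395·0.5784) = 1.3179/1.4277268 = 0.92308c.
That velocity, transformed to the rest frame of a distant observer: (0.92308+0.4749)/(1+0.92308·0.4749) = 1.39798/1.438370692 = 0.97192c.

0.9719c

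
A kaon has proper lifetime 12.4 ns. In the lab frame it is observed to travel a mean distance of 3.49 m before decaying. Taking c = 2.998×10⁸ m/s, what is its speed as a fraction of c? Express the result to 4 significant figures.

0.6844c

Lab distance = (lab lifetime)·v = γτ·βc, so βγ = d/(cτ) = 3.490/(2.998×10⁸ × 1.240×10^-8) = 0.9388.
With βγ = 0.9388: γ² = 1 + (βγ)² = 1.881345, and β = (βγ)/γ = 0.9388/1.37162 = 0.6844.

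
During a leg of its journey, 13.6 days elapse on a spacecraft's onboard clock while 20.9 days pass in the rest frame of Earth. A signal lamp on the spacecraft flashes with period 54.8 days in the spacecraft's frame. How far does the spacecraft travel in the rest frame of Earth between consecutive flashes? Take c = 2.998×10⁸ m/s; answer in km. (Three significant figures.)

1.66×10^12 km

γ = Δt/Δτ = 20.9/13.6 = 1.53676.
β = √(1 − 1/γ²) = 0.75932. Lab-frame period = γτ = 1.53676×54.8 days = 84.214 days. Distance = βc × γτ = 0.75932 × 2.998×10⁸ m/s × 7276089.6 s = 1.6564×10^15 m = 1.66×10^12 km.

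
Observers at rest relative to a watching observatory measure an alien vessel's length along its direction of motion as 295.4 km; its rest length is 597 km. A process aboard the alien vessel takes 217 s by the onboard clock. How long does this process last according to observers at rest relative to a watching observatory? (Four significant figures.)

438.6 s

From L = L₀/γ: γ = 597/295.4 = 2.02099.
The same γ dilates the second interval: 2.02099 × 217 s = 438.6 s.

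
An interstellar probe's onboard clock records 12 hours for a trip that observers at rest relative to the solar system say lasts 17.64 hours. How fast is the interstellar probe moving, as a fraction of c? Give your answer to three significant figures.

γ = Δt/Δτ = 17.64/12 = 1.47.
β = √(1 − 1/γ²) = √(1 − 0.46277) = √0.53723 = 0.733.

0.733c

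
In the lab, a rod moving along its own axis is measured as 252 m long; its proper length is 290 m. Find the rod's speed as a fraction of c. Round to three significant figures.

Length contraction gives γ = L₀/L = 290/252 = 1.1508.
β = √(1 − 1/γ²) = √0.244907 = 0.495.

0.495c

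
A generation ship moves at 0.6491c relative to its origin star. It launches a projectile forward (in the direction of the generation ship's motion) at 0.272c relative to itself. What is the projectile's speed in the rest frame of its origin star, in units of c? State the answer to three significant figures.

0.783c

Relativistic velocity addition: u = (u' + v)/(1 + u'v/c²), with u' = 0.272c and v = 0.6491c.
Numerator: 0.272 + 0.6491 = 0.9211. Denominator: 1 + (0.272)(0.6491) = 1.1765552.
u = 0.9211/1.1765552 = 0.78288, so the speed is 0.783c.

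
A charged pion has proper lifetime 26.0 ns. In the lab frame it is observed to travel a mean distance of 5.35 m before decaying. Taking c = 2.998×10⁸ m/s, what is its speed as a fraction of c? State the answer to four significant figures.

d = βγcτ ⇒ βγ = d/(cτ) = 5.350 m / (7.7948 m) = 0.68636.
β = (βγ)/√(1+(βγ)²) = 0.68636/√1.47109 = 0.5659.

0.5659c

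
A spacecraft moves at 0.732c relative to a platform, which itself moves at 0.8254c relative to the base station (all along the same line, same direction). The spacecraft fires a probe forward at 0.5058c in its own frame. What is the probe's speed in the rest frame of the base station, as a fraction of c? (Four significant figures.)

0.9903c

Apply u = (u'+v)/(1+u'v) twice. Probe in the platform frame: (0.5058+0.732)/(1+0.5058·0.732) = 1.2378/1.3702456 = 0.90334c.
That velocity, transformed to the rest frame of the base station: (0.90334+0.8254)/(1+0.90334·0.8254) = 1.72874/1.745616836 = 0.99033c.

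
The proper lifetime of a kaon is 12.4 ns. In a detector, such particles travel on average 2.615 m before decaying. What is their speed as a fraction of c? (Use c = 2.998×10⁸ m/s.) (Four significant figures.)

0.5753c

d = βγcτ ⇒ βγ = d/(cτ) = 2.615 m / (3.71752 m) = 0.70343.
β = (βγ)/√(1+(βγ)²) = 0.70343/√1.494814 = 0.5753.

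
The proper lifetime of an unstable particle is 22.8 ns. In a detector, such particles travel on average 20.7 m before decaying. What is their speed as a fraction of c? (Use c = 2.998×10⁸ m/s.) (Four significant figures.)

d = βγcτ ⇒ βγ = d/(cτ) = 20.70 m / (6.83544 m) = 3.0283.
β = (βγ)/√(1+(βγ)²) = 3.0283/√10.1706 = 0.9496.

0.9496c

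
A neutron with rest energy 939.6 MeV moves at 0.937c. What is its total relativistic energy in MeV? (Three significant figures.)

With β = 0.937, γ = 1/√(1 − 0.937²) = 1/√0.122031 = 2.8626.
Total energy: E = γmc² = 2.8626 × 939.6 MeV = 2690 MeV.

2690 MeV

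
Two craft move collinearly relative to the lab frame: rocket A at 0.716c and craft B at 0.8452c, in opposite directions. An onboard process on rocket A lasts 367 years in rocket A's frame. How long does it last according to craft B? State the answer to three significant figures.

Speed of rocket A in craft B's frame: u = (v_A + v_B)/(1 + v_A v_B/c²) = (0.716 + 0.8452)/(1 + 0.716×0.8452) = 1.5612/1.6051632 = 0.97261; |u| = 0.97261c.
γ for this relative speed: γ = 1/√(1 − 0.94597) = 4.3021.
Rocket A's interval is proper; time dilation gives Δt_B = γΔτ = 4.3021 × 367 years = 1580 years.

1580 years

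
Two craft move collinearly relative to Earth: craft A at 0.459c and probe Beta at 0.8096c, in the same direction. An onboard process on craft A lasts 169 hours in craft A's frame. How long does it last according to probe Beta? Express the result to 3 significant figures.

The velocity of craft A relative to probe Beta is (0.459 − 0.8096)c / (1 − 0.459×0.8096) = −0.55793c; relative speed 0.55793c.
γ for this relative speed: γ = 1/√(1 − 0.311286) = 1.205.
Craft A's interval is proper; time dilation gives Δt_B = γΔτ = 1.205 × 169 hours = 204 hours.

204 hours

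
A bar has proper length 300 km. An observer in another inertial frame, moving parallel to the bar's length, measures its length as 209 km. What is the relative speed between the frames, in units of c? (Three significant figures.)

0.717c

Length contraction gives γ = L₀/L = 300/209 = 1.4354.
β = √(1 − 1/γ²) = √0.514651 = 0.717.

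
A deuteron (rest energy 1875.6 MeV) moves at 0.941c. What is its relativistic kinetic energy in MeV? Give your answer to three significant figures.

γ = 1/√(1 − β²) = 1/√(1 − 0.885481) = 1/√0.114519 = 1/0.338407 = 2.955.
Kinetic energy: K = (γ − 1)mc² = (2.955 − 1) × 1875.6 MeV = 1.955 × 1875.6 = 3670 MeV.

3670 MeV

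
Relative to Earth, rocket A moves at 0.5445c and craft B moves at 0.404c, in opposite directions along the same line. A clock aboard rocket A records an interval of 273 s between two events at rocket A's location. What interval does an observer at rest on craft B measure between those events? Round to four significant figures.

434.1 s

The velocity of rocket A relative to craft B is (0.5445 + 0.404)c / (1 + 0.5445×0.404) = 0.77747c; relative speed 0.77747c.
γ for this relative speed: γ = 1/√(1 − 0.60446) = 1.59.
Rocket A's interval is proper; time dilation gives Δt_B = γΔτ = 1.59 × 273 s = 434.1 s.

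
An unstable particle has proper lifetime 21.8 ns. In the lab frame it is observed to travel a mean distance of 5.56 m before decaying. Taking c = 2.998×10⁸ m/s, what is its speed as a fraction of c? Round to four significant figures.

0.6480c

Let x = d/(cτ) = 5.560 m / (2.998×10⁸ m/s × 2.180×10^-8 s) = 0.85072. Since d = βγcτ, x = βγ = β/√(1−β²).
Solving: β² = x²/(1+x²) = 0.723725/1.723725 = 0.419861, so β = 0.6480.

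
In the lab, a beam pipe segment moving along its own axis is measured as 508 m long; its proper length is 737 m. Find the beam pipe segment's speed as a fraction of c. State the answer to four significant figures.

Length contraction gives γ = L₀/L = 737/508 = 1.4508.
β = √(1 − 1/γ²) = √0.5249 = 0.7245.

0.7245c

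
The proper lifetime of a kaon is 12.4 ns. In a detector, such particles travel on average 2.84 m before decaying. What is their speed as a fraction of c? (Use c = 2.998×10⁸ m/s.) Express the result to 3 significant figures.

0.607c

d = βγcτ ⇒ βγ = d/(cτ) = 2.840 m / (3.71752 m) = 0.76395.
β = (βγ)/√(1+(βγ)²) = 0.76395/√1.58362 = 0.607.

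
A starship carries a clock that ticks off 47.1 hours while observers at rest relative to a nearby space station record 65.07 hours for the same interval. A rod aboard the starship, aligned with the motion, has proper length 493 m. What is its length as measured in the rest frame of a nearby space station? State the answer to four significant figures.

γ = Δt/Δτ = 65.07/47.1 = 1.38153.
L = L₀/γ = 493/1.38153 = 356.9 m.

356.9 m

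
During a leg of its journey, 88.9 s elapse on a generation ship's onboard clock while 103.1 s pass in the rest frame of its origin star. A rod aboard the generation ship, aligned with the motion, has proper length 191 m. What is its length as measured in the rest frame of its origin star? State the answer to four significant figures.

164.7 m

The time-dilation ratio gives γ = 103.1/88.9 = 1.15973.
The rod contracts by the same γ: 191 m / 1.15973 = 164.7 m.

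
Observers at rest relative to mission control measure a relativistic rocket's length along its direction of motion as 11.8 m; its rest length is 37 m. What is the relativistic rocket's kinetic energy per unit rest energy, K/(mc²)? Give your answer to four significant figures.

2.136

Length contraction gives γ = L₀/L = 37/11.8 = 3.13559.
K/(mc²) = γ − 1 = 3.13559 − 1 = 2.136.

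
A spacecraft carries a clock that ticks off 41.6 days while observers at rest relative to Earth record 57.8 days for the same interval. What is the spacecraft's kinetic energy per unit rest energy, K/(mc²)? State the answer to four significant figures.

0.3894

From Δt = γΔτ: γ = 57.8/41.6 = 1.38942.
Since K = (γ−1)mc², K/(mc²) = 1.38942 − 1 = 0.3894.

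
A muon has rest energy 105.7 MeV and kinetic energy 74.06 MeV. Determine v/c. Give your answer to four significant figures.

K = (γ−1)mc², so γ = 1 + 74.06/105.7 = 1.7007.
Then v/c = √(1 − γ⁻²) = √(1 − 0.345736) = √0.654264 = 0.8089.

0.8089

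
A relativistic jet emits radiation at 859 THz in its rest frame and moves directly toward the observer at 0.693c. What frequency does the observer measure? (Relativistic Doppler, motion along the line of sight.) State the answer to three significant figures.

2020 THz

Relativistic Doppler (source moving toward): f_obs = f_src · √((1+β)/(1−β)).
With β = 0.693: factor = √(1.693/0.307) = 2.3483.
f_obs = 859 × 2.3483 = 2020 THz.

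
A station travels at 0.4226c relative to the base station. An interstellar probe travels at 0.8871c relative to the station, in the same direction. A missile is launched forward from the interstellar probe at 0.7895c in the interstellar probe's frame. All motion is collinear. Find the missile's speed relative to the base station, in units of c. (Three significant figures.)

Compose velocities in two stages. Stage 1 (into S'): u₁ = (0.7895+0.8871)/(1+0.7895×0.8871) = 0.98602.
Stage 2 (into S): u = (0.98602+0.4226)/(1+0.98602×0.4226) = 0.9943, so the speed is 0.994c.

0.994c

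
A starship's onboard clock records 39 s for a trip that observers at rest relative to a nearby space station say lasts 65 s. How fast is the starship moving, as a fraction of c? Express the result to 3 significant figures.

0.800c

γ = Δt/Δτ = 65/39 = 1.6667.
β = √(1 − 1/γ²) = √(1 − 0.359986) = √0.640014 = 0.800.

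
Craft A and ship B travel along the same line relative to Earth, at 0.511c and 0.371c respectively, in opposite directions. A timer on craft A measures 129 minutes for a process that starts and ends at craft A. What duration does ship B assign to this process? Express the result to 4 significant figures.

Transform craft A's velocity into ship B's frame: (0.511 + 0.371)/(1 + 0.511·0.371) = 0.882/1.189581, so the relative speed is 0.74144c.
γ for this relative speed: γ = 1/√(1 − 0.549733) = 1.4903.
Craft A's interval is proper; time dilation gives Δt_B = γΔτ = 1.4903 × 129 minutes = 192.2 minutes.

192.2 minutes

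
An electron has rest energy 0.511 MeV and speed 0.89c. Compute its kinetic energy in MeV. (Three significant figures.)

0.610 MeV

γ = 1/√(1 − β²) = 1/√(1 − 0.7921) = 1/√0.2079 = 1/0.455961 = 2.1932.
Kinetic energy: K = (γ − 1)mc² = (2.1932 − 1) × 0.511 MeV = 1.1932 × 0.511 = 0.610 MeV.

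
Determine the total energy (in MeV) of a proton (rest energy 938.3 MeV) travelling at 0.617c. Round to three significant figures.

1190 MeV

β² = 0.380689, so γ = 1/√0.619311 = 1.2707.
Total energy: E = γmc² = 1.2707 × 938.3 MeV = 1190 MeV.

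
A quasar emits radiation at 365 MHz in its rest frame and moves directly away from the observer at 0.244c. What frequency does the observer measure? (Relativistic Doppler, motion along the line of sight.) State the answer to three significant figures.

285 MHz

Relativistic Doppler (source moving away): f_obs = f_src · √((1−β)/(1+β)).
With β = 0.244: factor = √(0.756/1.244) = 0.77956.
f_obs = 365 × 0.77956 = 285 MHz.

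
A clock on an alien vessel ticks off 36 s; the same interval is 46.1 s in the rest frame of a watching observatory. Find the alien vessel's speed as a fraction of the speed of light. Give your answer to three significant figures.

γ = Δt/Δτ = 46.1/36 = 1.2806.
β = √(1 − 1/γ²) = √(1 − 0.60978) = √0.39022 = 0.625.

0.625c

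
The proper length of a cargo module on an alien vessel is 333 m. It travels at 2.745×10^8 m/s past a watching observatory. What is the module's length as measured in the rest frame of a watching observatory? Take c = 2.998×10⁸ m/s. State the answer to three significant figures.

134 m

β = v/c = (2.745×10^8 m/s)/(2.998×10⁸ m/s) = 0.91561.
γ = 1/√(1 − β²) = 1/√(1 − 0.8383416721) = 1/√0.1616583279 = 1/0.402068 = 2.4871.
Along the direction of motion the measured length is L₀/γ = 333/2.4871 = 134 m.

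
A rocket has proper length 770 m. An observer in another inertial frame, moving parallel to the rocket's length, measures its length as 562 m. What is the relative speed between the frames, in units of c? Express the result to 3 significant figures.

0.684c

Length contraction gives γ = L₀/L = 770/562 = 1.3701.
β = √(1 − 1/γ²) = √0.467284 = 0.684.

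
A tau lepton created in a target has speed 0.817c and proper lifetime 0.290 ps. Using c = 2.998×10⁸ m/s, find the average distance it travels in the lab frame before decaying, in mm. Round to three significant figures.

0.123 mm

γ = 1/√(1 − β²) = 1/√(1 − 0.667489) = 1/√0.332511 = 1/0.576638 = 1.7342.
Lab-frame lifetime: Δt = γτ = 1.7342 × 0.290 ps = 0.50292 ps.
Distance: d = vΔt = 0.817 × 2.998×10⁸ m/s × 5.0292×10^-13 s = 1.23×10^-4 m = 0.123 mm.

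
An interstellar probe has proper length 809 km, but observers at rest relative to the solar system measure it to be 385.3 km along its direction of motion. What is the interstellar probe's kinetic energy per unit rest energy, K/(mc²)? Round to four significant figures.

γ = L₀/L = 809/385.3 = 2.09966.
Since K = (γ−1)mc², K/(mc²) = 2.09966 − 1 = 1.100.

1.100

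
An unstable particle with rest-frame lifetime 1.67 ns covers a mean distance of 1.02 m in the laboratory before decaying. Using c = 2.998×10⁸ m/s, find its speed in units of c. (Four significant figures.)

Let x = d/(cτ) = 1.020 m / (2.998×10⁸ m/s × 1.670×10^-9 s) = 2.0373. Since d = βγcτ, x = βγ = β/√(1−β²).
Solving: β² = x²/(1+x²) = 4.15059/5.15059 = 0.805847, so β = 0.8977.

0.8977c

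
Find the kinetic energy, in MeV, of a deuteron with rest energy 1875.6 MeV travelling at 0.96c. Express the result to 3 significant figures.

4820 MeV

β² = 0.9216, so γ = 1/√0.0784 = 3.5714.
Kinetic energy: K = (γ − 1)mc² = (3.5714 − 1) × 1875.6 MeV = 2.5714 × 1875.6 = 4820 MeV.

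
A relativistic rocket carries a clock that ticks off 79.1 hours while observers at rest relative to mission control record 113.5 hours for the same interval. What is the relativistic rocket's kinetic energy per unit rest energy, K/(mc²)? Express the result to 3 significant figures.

The time-dilation ratio gives γ = 113.5/79.1 = 1.43489.
K/(mc²) = γ − 1 = 1.43489 − 1 = 0.435.

0.435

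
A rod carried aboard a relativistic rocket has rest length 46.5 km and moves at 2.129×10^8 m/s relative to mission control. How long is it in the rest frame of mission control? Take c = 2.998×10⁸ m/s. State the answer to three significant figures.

β = v/c = (2.129×10^8 m/s)/(2.998×10⁸ m/s) = 0.71014.
Lorentz factor: γ = (1 − 0.5042988196)^(−1/2) = 1.4203.
Along the direction of motion the measured length is L₀/γ = 46.5/1.4203 = 32.7 km.

32.7 km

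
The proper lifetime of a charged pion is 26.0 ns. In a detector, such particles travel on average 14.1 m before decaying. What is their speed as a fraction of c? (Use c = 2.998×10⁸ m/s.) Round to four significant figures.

0.8752c

Lab distance = (lab lifetime)·v = γτ·βc, so βγ = d/(cτ) = 14.10/(2.998×10⁸ × 2.600×10^-8) = 1.8089.
With βγ = 1.8089: γ² = 1 + (βγ)² = 4.27212, and β = (βγ)/γ = 1.8089/2.06691 = 0.8752.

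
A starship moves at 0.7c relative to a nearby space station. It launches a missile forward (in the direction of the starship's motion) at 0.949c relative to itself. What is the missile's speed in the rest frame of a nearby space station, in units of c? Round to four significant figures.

0.9908c

In units of c, u = (u' + v)/(1 + u'v) with u' = 0.949 and v = 0.7.
Numerator: 0.949 + 0.7 = 1.649. Denominator: 1 + (0.949)(0.7) = 1.6643.
u = 1.649/1.6643 = 0.99081, so the speed is 0.9908c.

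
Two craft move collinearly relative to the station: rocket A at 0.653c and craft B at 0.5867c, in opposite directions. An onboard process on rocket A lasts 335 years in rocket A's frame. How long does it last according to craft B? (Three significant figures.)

755 years

Speed of rocket A in craft B's frame: u = (v_A + v_B)/(1 + v_A v_B/c²) = (0.653 + 0.5867)/(1 + 0.653×0.5867) = 1.2397/1.3831151 = 0.89631; |u| = 0.89631c.
γ for this relative speed: γ = 1/√(1 − 0.803372) = 2.2552.
The clock on rocket A records proper time, so craft B measures Δt = γΔτ = 2.2552 × 335 = 755 years.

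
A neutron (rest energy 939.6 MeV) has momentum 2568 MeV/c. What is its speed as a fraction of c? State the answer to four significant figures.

βγ = pc/(mc²) = 2568/939.6 = 2.7331.
Since γ² = 1 + (βγ)² = 8.46984, γ = √8.46984 = 2.9103, and β = (βγ)/γ = 2.7331/2.9103 = 0.9391.

0.9391c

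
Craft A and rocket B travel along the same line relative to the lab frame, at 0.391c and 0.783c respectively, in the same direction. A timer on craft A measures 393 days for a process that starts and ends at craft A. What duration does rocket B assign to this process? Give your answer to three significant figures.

The velocity of craft A relative to rocket B is (0.391 − 0.783)c / (1 − 0.391×0.783) = −0.56497c; relative speed 0.56497c.
At |u| = 0.56497c, γ = (1 − 0.319191)^(−1/2) = 1.212.
The clock on craft A records proper time, so rocket B measures Δt = γΔτ = 1.212 × 393 = 476 days.

476 days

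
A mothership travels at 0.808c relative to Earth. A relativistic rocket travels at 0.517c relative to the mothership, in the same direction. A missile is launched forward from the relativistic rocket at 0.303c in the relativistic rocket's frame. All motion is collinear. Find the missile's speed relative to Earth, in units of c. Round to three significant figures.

First combine the missile and relativistic rocket (S''→S'): u₁ = (0.303 + 0.517)/(1 + 0.303×0.517) = 0.82/1.156651 = 0.70894.
Then combine with the mothership (S'→S): u = (0.70894 + 0.808)/(1 + 0.70894×0.808) = 1.51694/1.57282352 = 0.96447.

0.964c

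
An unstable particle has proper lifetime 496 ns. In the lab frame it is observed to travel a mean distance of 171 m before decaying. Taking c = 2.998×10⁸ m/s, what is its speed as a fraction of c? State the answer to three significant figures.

d = βγcτ ⇒ βγ = d/(cτ) = 171.0 m / (148.7008 m) = 1.15.
β = (βγ)/√(1+(βγ)²) = 1.15/√2.3225 = 0.755.

0.755c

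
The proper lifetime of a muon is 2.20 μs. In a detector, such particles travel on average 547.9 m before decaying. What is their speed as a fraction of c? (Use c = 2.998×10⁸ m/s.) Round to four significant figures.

d = βγcτ ⇒ βγ = d/(cτ) = 547.9 m / (659.56 m) = 0.83071.
β = (βγ)/√(1+(βγ)²) = 0.83071/√1.690079 = 0.6390.

0.6390c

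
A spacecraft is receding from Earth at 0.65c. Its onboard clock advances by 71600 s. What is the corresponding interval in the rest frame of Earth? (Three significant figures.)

94200 s

γ = 1/√(1 − β²) = 1/√(1 − 0.4225) = 1/√0.5775 = 1/0.759934 = 1.3159.
Time dilation: Δt = γ·Δτ = 1.3159 × 71600 = 94200 s.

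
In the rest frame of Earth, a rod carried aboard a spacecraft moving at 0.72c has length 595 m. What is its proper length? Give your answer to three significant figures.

γ = 1/√(1 − β²) = 1/√(1 − 0.5184) = 1/√0.4816 = 1/0.693974 = 1.441.
Proper length: L₀ = γ·L = 1.441 × 595 = 857 m.

857 m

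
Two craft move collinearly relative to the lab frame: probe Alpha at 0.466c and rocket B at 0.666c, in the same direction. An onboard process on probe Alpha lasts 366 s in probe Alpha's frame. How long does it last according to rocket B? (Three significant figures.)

382 s

Speed of probe Alpha in rocket B's frame: u = (v_A − v_B)/(1 − v_A v_B/c²) = (0.466 − 0.666)/(1 − 0.466×0.666) = −0.2/0.689644 = −0.29; |u| = 0.29c.
γ for this relative speed: γ = 1/√(1 − 0.0841) = 1.0449.
The clock on probe Alpha records proper time, so rocket B measures Δt = γΔτ = 1.0449 × 366 = 382 s.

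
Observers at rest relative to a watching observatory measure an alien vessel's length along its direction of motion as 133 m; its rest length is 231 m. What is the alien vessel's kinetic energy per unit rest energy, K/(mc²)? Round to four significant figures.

0.7368

γ = L₀/L = 231/133 = 1.73684.
Since K = (γ−1)mc², K/(mc²) = 1.73684 − 1 = 0.7368.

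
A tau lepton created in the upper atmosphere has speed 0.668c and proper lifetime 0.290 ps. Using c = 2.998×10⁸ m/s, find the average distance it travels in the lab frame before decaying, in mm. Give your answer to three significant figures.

0.0780 mm

γ = 1/√(1 − β²) = 1/√(1 − 0.446224) = 1/√0.553776 = 1/0.744161 = 1.3438.
Lab-frame lifetime: Δt = γτ = 1.3438 × 0.290 ps = 0.3897 ps.
Distance: d = vΔt = 0.668 × 2.998×10⁸ m/s × 3.8970×10^-13 s = 7.80×10^-5 m = 0.0780 mm.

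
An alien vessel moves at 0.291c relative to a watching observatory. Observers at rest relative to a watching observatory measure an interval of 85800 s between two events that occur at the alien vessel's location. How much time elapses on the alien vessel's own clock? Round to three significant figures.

82100 s

γ = 1/√(1 − β²) = 1/√(1 − 0.084681) = 1/√0.915319 = 1/0.956723 = 1.0452.
The alien vessel's clock runs slow as seen from a watching observatory, so Δτ = Δt/γ = 85800/1.0452 = 82100 s.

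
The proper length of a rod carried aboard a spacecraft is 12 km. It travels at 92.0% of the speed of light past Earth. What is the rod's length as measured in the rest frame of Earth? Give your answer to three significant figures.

β² = 0.8464, so γ = 1/√0.1536 = 2.5516.
Along the direction of motion the measured length is L₀/γ = 12/2.5516 = 4.70 km.

4.70 km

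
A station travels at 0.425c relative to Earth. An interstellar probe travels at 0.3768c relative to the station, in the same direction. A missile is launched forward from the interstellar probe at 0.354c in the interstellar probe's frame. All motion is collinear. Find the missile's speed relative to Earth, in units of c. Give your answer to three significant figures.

0.840c

First combine the missile and interstellar probe (S''→S'): u₁ = (0.354 + 0.3768)/(1 + 0.354×0.3768) = 0.7308/1.1333872 = 0.64479.
Then combine with the station (S'→S): u = (0.64479 + 0.425)/(1 + 0.64479×0.425) = 1.06979/1.27403575 = 0.83969.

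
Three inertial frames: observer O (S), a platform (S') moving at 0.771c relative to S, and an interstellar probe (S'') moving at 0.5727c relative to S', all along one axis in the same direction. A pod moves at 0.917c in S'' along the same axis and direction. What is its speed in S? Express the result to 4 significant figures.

Apply u = (u'+v)/(1+u'v) twice. Pod in the platform frame: (0.917+0.5727)/(1+0.917·0.5727) = 1.4897/1.5251659 = 0.97675c.
That velocity, transformed to the rest frame of observer O: (0.97675+0.771)/(1+0.97675·0.771) = 1.74775/1.75307425 = 0.99696c.

0.9970c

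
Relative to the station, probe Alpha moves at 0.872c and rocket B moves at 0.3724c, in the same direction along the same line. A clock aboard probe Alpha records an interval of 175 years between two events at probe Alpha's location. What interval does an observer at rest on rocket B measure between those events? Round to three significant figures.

Transform probe Alpha's velocity into rocket B's frame: (0.872 − 0.3724)/(1 − 0.872·0.3724) = 0.4996/0.6752672, so the relative speed is 0.73986c.
At |u| = 0.73986c, γ = (1 − 0.547393)^(−1/2) = 1.4864.
Probe Alpha's interval is proper; time dilation gives Δt_B = γΔτ = 1.4864 × 175 years = 260 years.

260 years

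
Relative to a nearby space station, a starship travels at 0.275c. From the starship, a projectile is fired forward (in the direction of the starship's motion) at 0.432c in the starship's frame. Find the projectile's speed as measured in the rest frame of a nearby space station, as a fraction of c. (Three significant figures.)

0.632c

Relativistic velocity addition: u = (u' + v)/(1 + u'v/c²), with u' = 0.432c and v = 0.275c.
Numerator: 0.432 + 0.275 = 0.707. Denominator: 1 + (0.432)(0.275) = 1.1188.
u = 0.707/1.1188 = 0.63193, so the speed is 0.632c.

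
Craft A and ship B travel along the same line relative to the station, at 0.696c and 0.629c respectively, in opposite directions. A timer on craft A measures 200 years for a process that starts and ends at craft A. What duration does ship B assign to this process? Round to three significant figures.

515 years

Speed of craft A in ship B's frame: u = (v_A + v_B)/(1 + v_A v_B/c²) = (0.696 + 0.629)/(1 + 0.696×0.629) = 1.325/1.437784 = 0.92156; |u| = 0.92156c.
γ for this relative speed: γ = 1/√(1 − 0.849273) = 2.5758.
The clock on craft A records proper time, so ship B measures Δt = γΔτ = 2.5758 × 200 = 515 years.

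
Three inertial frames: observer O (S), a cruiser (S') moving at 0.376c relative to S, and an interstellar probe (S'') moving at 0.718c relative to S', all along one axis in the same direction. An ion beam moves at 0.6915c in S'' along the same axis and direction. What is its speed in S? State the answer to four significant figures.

Apply u = (u'+v)/(1+u'v) twice. Ion beam in the cruiser frame: (0.6915+0.718)/(1+0.6915·0.718) = 1.4095/1.496497 = 0.94187c.
That velocity, transformed to the rest frame of observer O: (0.94187+0.376)/(1+0.94187·0.376) = 1.31787/1.35414312 = 0.97321c.

0.9732c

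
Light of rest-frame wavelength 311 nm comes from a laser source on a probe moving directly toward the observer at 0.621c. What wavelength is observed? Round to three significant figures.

Relativistic Doppler for wavelength: λ_obs = λ_src · √((1−β)/(1+β)).
With β = 0.621: factor = √(0.379/1.621) = 0.48354.
λ_obs = 311 × 0.48354 = 150 nm.

150 nm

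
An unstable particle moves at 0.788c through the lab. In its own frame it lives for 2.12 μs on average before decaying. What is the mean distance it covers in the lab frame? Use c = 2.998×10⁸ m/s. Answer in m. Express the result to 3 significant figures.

813 m

With β = 0.788, γ = 1/√(1 − 0.788²) = 1/√0.379056 = 1.6242.
Lab-frame lifetime: Δt = γτ = 1.6242 × 2.12 μs = 3.4433 μs.
Distance: d = vΔt = 0.788 × 2.998×10⁸ m/s × 3.4433×10^-6 s = 813 m.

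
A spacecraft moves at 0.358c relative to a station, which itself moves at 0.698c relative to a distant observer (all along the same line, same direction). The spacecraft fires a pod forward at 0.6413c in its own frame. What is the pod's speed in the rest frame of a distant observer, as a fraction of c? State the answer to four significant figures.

0.9639c

Apply u = (u'+v)/(1+u'v) twice. Pod in the station frame: (0.6413+0.358)/(1+0.6413·0.358) = 0.9993/1.2295854 = 0.81271c.
That velocity, transformed to the rest frame of a distant observer: (0.81271+0.698)/(1+0.81271·0.698) = 1.51071/1.56727158 = 0.96391c.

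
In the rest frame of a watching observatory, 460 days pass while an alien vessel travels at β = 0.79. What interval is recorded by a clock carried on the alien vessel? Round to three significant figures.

β² = 0.6241, so γ = 1/√0.3759 = 1.631.
The moving clock records proper time: Δτ = Δt/γ = 460/1.631 = 282 days.

282 days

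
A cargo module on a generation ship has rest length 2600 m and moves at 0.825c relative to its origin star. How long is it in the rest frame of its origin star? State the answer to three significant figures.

1470 m

Lorentz factor: γ = (1 − 0.680625)^(−1/2) = 1.7695.
Length contraction: L = L₀/γ = 2600/1.7695 = 1470 m.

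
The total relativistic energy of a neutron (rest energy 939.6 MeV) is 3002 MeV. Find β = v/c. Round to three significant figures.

0.950

Total energy E = γmc² gives γ = 3002/939.6 = 3.195.
Hence β = √(1 − 1/γ²) = √(1 − 0.0979621) = √0.9020379 = 0.950.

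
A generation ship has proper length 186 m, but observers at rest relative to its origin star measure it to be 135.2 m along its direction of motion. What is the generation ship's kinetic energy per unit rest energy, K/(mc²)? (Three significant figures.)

0.376

Length contraction gives γ = L₀/L = 186/135.2 = 1.37574.
Since K = (γ−1)mc², K/(mc²) = 1.37574 − 1 = 0.376.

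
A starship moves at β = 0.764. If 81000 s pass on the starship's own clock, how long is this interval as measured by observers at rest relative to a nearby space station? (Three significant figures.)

With β = 0.764, γ = 1/√(1 − 0.764²) = 1/√0.416304 = 1.5499.
The onboard clock measures proper time, so the interval in the rest frame of a nearby space station is dilated: Δt = γ·Δτ = 1.5499 × 81000 s = 1.26×10^5 s.

1.26×10^5 s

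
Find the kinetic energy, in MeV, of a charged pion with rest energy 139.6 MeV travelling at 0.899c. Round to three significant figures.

179 MeV

γ = 1/√(1 − β²) = 1/√(1 − 0.808201) = 1/√0.191799 = 2.2834.
Kinetic energy: K = (γ − 1)mc² = (2.2834 − 1) × 139.6 MeV = 1.2834 × 139.6 = 179 MeV.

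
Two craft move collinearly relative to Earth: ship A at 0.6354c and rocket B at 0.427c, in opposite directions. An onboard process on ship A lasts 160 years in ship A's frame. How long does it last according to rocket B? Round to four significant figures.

Transform ship A's velocity into rocket B's frame: (0.6354 + 0.427)/(1 + 0.6354·0.427) = 1.0624/1.2713158, so the relative speed is 0.83567c.
At |u| = 0.83567c, γ = (1 − 0.698344)^(−1/2) = 1.8207.
Ship A's interval is proper; time dilation gives Δt_B = γΔτ = 1.8207 × 160 years = 291.3 years.

291.3 years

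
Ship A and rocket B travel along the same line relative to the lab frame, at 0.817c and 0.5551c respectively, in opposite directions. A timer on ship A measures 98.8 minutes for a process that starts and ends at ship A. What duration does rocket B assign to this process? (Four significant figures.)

299.4 minutes

Transform ship A's velocity into rocket B's frame: (0.817 + 0.5551)/(1 + 0.817·0.5551) = 1.3721/1.4535167, so the relative speed is 0.94399c.
γ for this relative speed: γ = 1/√(1 − 0.891117) = 3.0305.
Ship A's interval is proper; time dilation gives Δt_B = γΔτ = 3.0305 × 98.8 minutes = 299.4 minutes.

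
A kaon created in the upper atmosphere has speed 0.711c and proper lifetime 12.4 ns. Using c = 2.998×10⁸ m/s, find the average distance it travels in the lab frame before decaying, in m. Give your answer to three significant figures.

3.76 m

γ = 1/√(1 − β²) = 1/√(1 − 0.505521) = 1/√0.494479 = 1/0.703192 = 1.4221.
Lab-frame lifetime: Δt = γτ = 1.4221 × 12.4 ns = 17.634 ns.
Distance: d = vΔt = 0.711 × 2.998×10⁸ m/s × 1.7634×10^-8 s = 3.76 m.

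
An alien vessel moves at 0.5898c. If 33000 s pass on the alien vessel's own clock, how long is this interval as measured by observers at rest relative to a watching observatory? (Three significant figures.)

40900 s

γ = 1/√(1 − β²) = 1/√(1 − 0.34786404) = 1/√0.65213596 = 1/0.807549 = 1.2383.
Time dilation: Δt = γ·Δτ = 1.2383 × 33000 = 40900 s.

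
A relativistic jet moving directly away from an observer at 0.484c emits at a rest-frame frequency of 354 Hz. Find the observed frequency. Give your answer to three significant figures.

209 Hz

Relativistic Doppler (source moving away): f_obs = f_src · √((1−β)/(1+β)).
With β = 0.484: factor = √(0.516/1.484) = 0.58967.
f_obs = 354 × 0.58967 = 209 Hz.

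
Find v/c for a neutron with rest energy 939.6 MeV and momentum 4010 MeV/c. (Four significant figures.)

0.9736

βγ = pc/(mc²) = 4010/939.6 = 4.2678.
Since γ² = 1 + (βγ)² = 19.2141, γ = √19.2141 = 4.38339, and β = (βγ)/γ = 4.2678/4.38339 = 0.9736.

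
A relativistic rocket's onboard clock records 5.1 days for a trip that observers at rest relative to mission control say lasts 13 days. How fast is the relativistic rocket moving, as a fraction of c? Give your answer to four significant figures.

γ = Δt/Δτ = 13/5.1 = 2.549.
β = √(1 − 1/γ²) = √(1 − 0.153908) = √0.846092 = 0.9198.

0.9198c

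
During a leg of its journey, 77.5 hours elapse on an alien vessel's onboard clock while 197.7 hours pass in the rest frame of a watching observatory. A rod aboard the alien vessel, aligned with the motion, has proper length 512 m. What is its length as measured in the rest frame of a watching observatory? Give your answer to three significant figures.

201 m

From Δt = γΔτ: γ = 197.7/77.5 = 2.55097.
L = L₀/γ = 512/2.55097 = 201 m.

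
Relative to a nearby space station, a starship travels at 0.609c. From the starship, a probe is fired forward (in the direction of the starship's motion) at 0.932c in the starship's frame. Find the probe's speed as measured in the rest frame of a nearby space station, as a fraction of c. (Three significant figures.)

0.983c

In units of c, u = (u' + v)/(1 + u'v) with u' = 0.932 and v = 0.609.
Numerator: 0.932 + 0.609 = 1.541. Denominator: 1 + (0.932)(0.609) = 1.567588.
u = 1.541/1.567588 = 0.98304, so the speed is 0.983c.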